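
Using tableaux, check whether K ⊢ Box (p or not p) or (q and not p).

Tableau for the negation not (Box (p or not p) or (q and not p)):
1. not (Box (p or not p) or (q and not p)), 0
2. not Box (p or not p), 0
3. not (q and not p), 0
4. p, 0
5. not (p or not p), 1
6. not p, 1
7. p, 1
Accessibility: 0R1
Branch closes: p and not p both at 1.
All branches of the negation close; one closing branch shown above.

Valid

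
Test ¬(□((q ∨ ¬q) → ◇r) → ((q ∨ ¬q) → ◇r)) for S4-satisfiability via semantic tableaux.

1. ¬(□((q ∨ ¬q) → ◇r) → ((q ∨ ¬q) → ◇r)), 0
2. □((q ∨ ¬q) → ◇r), 0
3. ¬((q ∨ ¬q) → ◇r), 0
4. q ∨ ¬q, 0
5. ¬◇r, 0
6. (q ∨ ¬q) → ◇r, 0
7. ¬r, 0
8. ¬q, 0
9. ◇r, 0
10. r, 1
11. (q ∨ ¬q) → ◇r, 1
12. ¬r, 1
Accessibility: 0R0, 0R1, 1R1
Branch closes: r and ¬r both at 1.
All branches of the tableau close; one closing branch shown above.

Unsatisfiable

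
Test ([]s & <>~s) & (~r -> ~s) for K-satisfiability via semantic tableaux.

No, unsatisfiable

1. ([]s & <>~s) & (~r -> ~s), u
2. []s & <>~s, u
3. ~r -> ~s, u
4. []s, u
5. <>~s, u
6. ~s, u
7. ~s, v
8. s, v
Accessibility: uRv
Branch closes: s and ~s both at v.
Every branch closes; the branch above is one of them.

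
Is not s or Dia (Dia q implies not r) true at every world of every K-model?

Invalid (countermodel exists)

Tableau for the negation not (not s or Dia (Dia q implies not r)):
1. not (not s or Dia (Dia q implies not r)), 0
2. s, 0   [neg-or-rule on 1]
3. not Dia (Dia q implies not r), 0   [neg-or-rule on 1]
The negation has an open branch (countermodel exists).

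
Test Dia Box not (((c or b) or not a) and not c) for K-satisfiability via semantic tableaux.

1. Dia Box not (((c or b) or not a) and not c), w0
2. Box not (((c or b) or not a) and not c), w1   [Dia-rule on 1: fresh world w1, w0Rw1]
Accessibility: w0Rw1

Satisfiable (open branch found)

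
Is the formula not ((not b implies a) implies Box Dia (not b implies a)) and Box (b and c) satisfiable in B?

1. not ((not b implies a) implies Box Dia (not b implies a)) and Box (b and c), w0
2. not ((not b implies a) implies Box Dia (not b implies a)), w0
3. Box (b and c), w0
4. not b implies a, w0
5. not Box Dia (not b implies a), w0
6. b and c, w0
7. b, w0
8. c, w0
9. a, w0
10. not Dia (not b implies a), w1
11. b and c, w1
12. b, w1
13. c, w1
14. not (not b implies a), w0
15. not b, w0
16. not a, w0
Accessibility: w0Rw0, w0Rw1, w1Rw0, w1Rw1
Branch closes: b and not b both at w0.
(One branch shown.) All branches close.

No, unsatisfiable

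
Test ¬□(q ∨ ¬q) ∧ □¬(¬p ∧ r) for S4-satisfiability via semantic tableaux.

No, unsatisfiable

1. ¬□(q ∨ ¬q) ∧ □¬(¬p ∧ r), u
2. ¬□(q ∨ ¬q), u
3. □¬(¬p ∧ r), u
4. ¬(¬p ∧ r), u
5. ¬r, u
6. ¬(q ∨ ¬q), v
7. ¬q, v
8. q, v
Accessibility: uRu, uRv, vRv
Branch closes: q and ¬q both at v.
(One branch shown.) All branches close.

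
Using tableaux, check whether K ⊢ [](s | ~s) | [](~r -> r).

Tableau for the negation ~([](s | ~s) | [](~r -> r)):
1. ~([](s | ~s) | [](~r -> r)), 0
2. ~[](s | ~s), 0
3. ~[](~r -> r), 0
4. ~(s | ~s), 1
5. ~s, 1
6. s, 1
Accessibility: 0R1
Branch closes: s and ~s both at 1.
All branches of the negation close; one closing branch shown above.

Valid in K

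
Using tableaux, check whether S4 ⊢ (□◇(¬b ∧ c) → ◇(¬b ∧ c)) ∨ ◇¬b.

Tableau for the negation ¬((□◇(¬b ∧ c) → ◇(¬b ∧ c)) ∨ ◇¬b):
1. ¬((□◇(¬b ∧ c) → ◇(¬b ∧ c)) ∨ ◇¬b), 0
2. ¬(□◇(¬b ∧ c) → ◇(¬b ∧ c)), 0   [¬∨-rule on 1]
3. ¬◇¬b, 0   [¬∨-rule on 1]
4. □◇(¬b ∧ c), 0   [¬→-rule on 2]
5. ¬◇(¬b ∧ c), 0   [¬→-rule on 2]
6. b, 0   [¬◇-rule on 3 via 0R0]
7. ◇(¬b ∧ c), 0   [□-rule on 4 via 0R0]
8. ¬(¬b ∧ c), 0   [¬◇-rule on 5 via 0R0]
9. ¬c, 0   [¬∧-rule on 8 (branches; this branch)]
10. ¬b ∧ c, 1   [◇-rule on 7: fresh world 1, 0R1]
11. ¬b, 1   [∧-rule on 10]
12. c, 1   [∧-rule on 10]
13. b, 1   [¬◇-rule on 3 via 0R1]
Accessibility: 0R0, 0R1, 1R1
Branch closes: b and ¬b both at 1.
Every branch of the negation's tableau closes; the branch above is one of them.

Valid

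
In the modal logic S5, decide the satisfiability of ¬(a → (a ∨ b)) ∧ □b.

1. ¬(a → (a ∨ b)) ∧ □b, 0
2. ¬(a → (a ∨ b)), 0   [∧-rule on 1]
3. □b, 0   [∧-rule on 1]
4. a, 0   [¬→-rule on 2]
5. ¬(a ∨ b), 0   [¬→-rule on 2]
6. ¬a, 0   [¬∨-rule on 5]
7. ¬b, 0   [¬∨-rule on 5]
Accessibility: 0R0
Branch closes: a and ¬a both at 0.
Every branch closes; the branch above is one of them.

No, unsatisfiable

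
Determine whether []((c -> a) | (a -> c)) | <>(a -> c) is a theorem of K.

Valid

Tableau for the negation ~([]((c -> a) | (a -> c)) | <>(a -> c)):
1. ~([]((c -> a) | (a -> c)) | <>(a -> c)), u
2. ~[]((c -> a) | (a -> c)), u   [~|-rule on 1]
3. ~<>(a -> c), u   [~|-rule on 1]
4. ~((c -> a) | (a -> c)), v   [~[]-rule on 2: fresh world v, uRv]
5. ~(c -> a), v   [~|-rule on 4]
6. ~(a -> c), v   [~|-rule on 4]
7. c, v   [~->-rule on 5]
8. ~a, v   [~->-rule on 5]
9. a, v   [~->-rule on 6]
10. ~c, v   [~->-rule on 6]
Accessibility: uRv
Branch closes: a and ~a both at v.
Every branch of the negation's tableau closes; the branch above is one of them.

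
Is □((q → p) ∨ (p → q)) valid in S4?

Yes, valid

Tableau for the negation ¬□((q → p) ∨ (p → q)):
1. ¬□((q → p) ∨ (p → q)), w0
2. ¬((q → p) ∨ (p → q)), w1
3. ¬(q → p), w1
4. ¬(p → q), w1
5. q, w1
6. ¬p, w1
7. p, w1
8. ¬q, w1
Accessibility: w0Rw0, w0Rw1, w1Rw1
Branch closes: p and ¬p both at w1.
All branches of the negation close; one closing branch shown above.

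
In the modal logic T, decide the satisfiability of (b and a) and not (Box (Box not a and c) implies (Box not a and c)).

1. (b and a) and not (Box (Box not a and c) implies (Box not a and c)), w0
2. b and a, w0   [and-rule on 1]
3. not (Box (Box not a and c) implies (Box not a and c)), w0   [and-rule on 1]
4. b, w0   [and-rule on 2]
5. a, w0   [and-rule on 2]
6. Box (Box not a and c), w0   [neg-implies-rule on 3]
7. not (Box not a and c), w0   [neg-implies-rule on 3]
8. Box not a and c, w0   [Box-rule on 6 via w0Rw0]
9. Box not a, w0   [and-rule on 8]
10. c, w0   [and-rule on 8]
11. not a, w0   [Box-rule on 9 via w0Rw0]
Accessibility: w0Rw0
Branch closes: a and not a both at w0.
(One branch shown.) All branches close.

Unsatisfiable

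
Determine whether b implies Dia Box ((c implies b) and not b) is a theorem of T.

Not valid

Tableau for the negation not (b implies Dia Box ((c implies b) and not b)):
1. not (b implies Dia Box ((c implies b) and not b)), 0
2. b, 0   [neg-implies-rule on 1]
3. not Dia Box ((c implies b) and not b), 0   [neg-implies-rule on 1]
4. not Box ((c implies b) and not b), 0   [neg-Dia-rule on 3 via 0R0]
5. not ((c implies b) and not b), 1   [neg-Box-rule on 4: fresh world 1, 0R1]
6. not Box ((c implies b) and not b), 1   [neg-Dia-rule on 3 via 0R1]
7. b, 1   [neg-and-rule on 5 (branches; this branch)]
8. not ((c implies b) and not b), 2   [neg-Box-rule on 6: fresh world 2, 1R2]
9. b, 2   [neg-and-rule on 8 (branches; this branch)]
Accessibility: 0R0, 0R1, 1R1, 1R2, 2R2
The negation has an open branch (countermodel exists).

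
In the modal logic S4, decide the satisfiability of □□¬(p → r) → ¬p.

Satisfiable (open branch found)

1. □□¬(p → r) → ¬p, w0
2. ¬p, w0   [→-rule on 1 (branches; this branch)]
Accessibility: w0Rw0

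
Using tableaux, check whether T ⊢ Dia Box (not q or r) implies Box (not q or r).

Tableau for the negation not (Dia Box (not q or r) implies Box (not q or r)):
1. not (Dia Box (not q or r) implies Box (not q or r)), 0
2. Dia Box (not q or r), 0
3. not Box (not q or r), 0
4. Box (not q or r), 1
5. not q or r, 1
6. r, 1
7. not (not q or r), 2
8. q, 2
9. not r, 2
Accessibility: 0R0, 0R1, 0R2, 1R1, 2R2
The negation has an open branch (countermodel exists).

Invalid (countermodel exists)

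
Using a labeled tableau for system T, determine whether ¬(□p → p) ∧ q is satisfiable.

No, unsatisfiable

1. ¬(□p → p) ∧ q, w0
2. ¬(□p → p), w0   [∧-rule on 1]
3. q, w0   [∧-rule on 1]
4. □p, w0   [¬→-rule on 2]
5. ¬p, w0   [¬→-rule on 2]
6. p, w0   [□-rule on 4 via w0Rw0]
Accessibility: w0Rw0
Branch closes: p and ¬p both at w0.
All branches of the tableau close; one closing branch shown above.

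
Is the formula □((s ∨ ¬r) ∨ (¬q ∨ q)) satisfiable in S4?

Yes, satisfiable

1. □((s ∨ ¬r) ∨ (¬q ∨ q)), u
2. (s ∨ ¬r) ∨ (¬q ∨ q), u
3. ¬q ∨ q, u
4. q, u
Accessibility: uRu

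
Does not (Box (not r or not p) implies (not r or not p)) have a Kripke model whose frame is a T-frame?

Unsatisfiable (every branch closes)

1. not (Box (not r or not p) implies (not r or not p)), u
2. Box (not r or not p), u
3. not (not r or not p), u
4. r, u
5. p, u
6. not r or not p, u
7. not p, u
Accessibility: uRu
Branch closes: p and not p both at u.
Every branch closes; the branch above is one of them.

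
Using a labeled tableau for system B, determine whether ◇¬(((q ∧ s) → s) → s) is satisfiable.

Satisfiable

1. ◇¬(((q ∧ s) → s) → s), w0
2. ¬(((q ∧ s) → s) → s), w1
3. (q ∧ s) → s, w1
4. ¬s, w1
5. ¬(q ∧ s), w1
Accessibility: w0Rw0, w0Rw1, w1Rw0, w1Rw1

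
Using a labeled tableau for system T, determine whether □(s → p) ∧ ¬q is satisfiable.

1. □(s → p) ∧ ¬q, u
2. □(s → p), u   [∧-rule on 1]
3. ¬q, u   [∧-rule on 1]
4. s → p, u   [□-rule on 2 via uRu]
5. p, u   [→-rule on 4 (branches; this branch)]
Accessibility: uRu

Satisfiable (open branch found)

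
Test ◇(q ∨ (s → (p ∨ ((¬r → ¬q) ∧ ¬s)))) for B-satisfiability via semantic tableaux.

1. ◇(q ∨ (s → (p ∨ ((¬r → ¬q) ∧ ¬s)))), 0
2. q ∨ (s → (p ∨ ((¬r → ¬q) ∧ ¬s))), 1   [◇-rule on 1: fresh world 1, 0R1]
3. s → (p ∨ ((¬r → ¬q) ∧ ¬s)), 1   [∨-rule on 2 (branches; this branch)]
4. p ∨ ((¬r → ¬q) ∧ ¬s), 1   [→-rule on 3 (branches; this branch)]
5. (¬r → ¬q) ∧ ¬s, 1   [∨-rule on 4 (branches; this branch)]
6. ¬r → ¬q, 1   [∧-rule on 5]
7. ¬s, 1   [∧-rule on 5]
8. ¬q, 1   [→-rule on 6 (branches; this branch)]
Accessibility: 0R0, 0R1, 1R0, 1R1

Yes, satisfiable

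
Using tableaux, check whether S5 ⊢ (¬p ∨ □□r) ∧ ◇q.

No, not valid

Tableau for the negation ¬((¬p ∨ □□r) ∧ ◇q):
1. ¬((¬p ∨ □□r) ∧ ◇q), w0
2. ¬◇q, w0
3. ¬q, w0
Accessibility: w0Rw0
The negation has an open branch (countermodel exists).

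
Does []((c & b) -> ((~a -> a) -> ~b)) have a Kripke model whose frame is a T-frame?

Satisfiable (open branch found)

1. []((c & b) -> ((~a -> a) -> ~b)), w0
2. (c & b) -> ((~a -> a) -> ~b), w0   [[]-rule on 1 via w0Rw0]
3. (~a -> a) -> ~b, w0   [->-rule on 2 (branches; this branch)]
4. ~b, w0   [->-rule on 3 (branches; this branch)]
Accessibility: w0Rw0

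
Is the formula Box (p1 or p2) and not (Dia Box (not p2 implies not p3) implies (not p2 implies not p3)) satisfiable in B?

No, unsatisfiable

1. Box (p1 or p2) and not (Dia Box (not p2 implies not p3) implies (not p2 implies not p3)), w0
2. Box (p1 or p2), w0
3. not (Dia Box (not p2 implies not p3) implies (not p2 implies not p3)), w0
4. Dia Box (not p2 implies not p3), w0
5. not (not p2 implies not p3), w0
6. not p2, w0
7. p3, w0
8. p1 or p2, w0
9. p1, w0
10. Box (not p2 implies not p3), w1
11. p1 or p2, w1
12. not p2 implies not p3, w0
13. not p2 implies not p3, w1
14. p2, w1
15. not p3, w0
Accessibility: w0Rw0, w0Rw1, w1Rw0, w1Rw1
Branch closes: p3 and not p3 both at w0.
(One branch shown.) All branches close.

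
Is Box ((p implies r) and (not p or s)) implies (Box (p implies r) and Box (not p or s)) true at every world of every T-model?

Valid in T

Tableau for the negation not (Box ((p implies r) and (not p or s)) implies (Box (p implies r) and Box (not p or s))):
1. not (Box ((p implies r) and (not p or s)) implies (Box (p implies r) and Box (not p or s))), w0
2. Box ((p implies r) and (not p or s)), w0   [neg-implies-rule on 1]
3. not (Box (p implies r) and Box (not p or s)), w0   [neg-implies-rule on 1]
4. (p implies r) and (not p or s), w0   [Box-rule on 2 via w0Rw0]
5. p implies r, w0   [and-rule on 4]
6. not p or s, w0   [and-rule on 4]
7. not Box (not p or s), w0   [neg-and-rule on 3 (branches; this branch)]
8. r, w0   [implies-rule on 5 (branches; this branch)]
9. s, w0   [or-rule on 6 (branches; this branch)]
10. not (not p or s), w1   [neg-Box-rule on 7: fresh world w1, w0Rw1]
11. p, w1   [neg-or-rule on 10]
12. not s, w1   [neg-or-rule on 10]
13. (p implies r) and (not p or s), w1   [Box-rule on 2 via w0Rw1]
14. p implies r, w1   [and-rule on 13]
15. not p or s, w1   [and-rule on 13]
16. r, w1   [implies-rule on 14 (branches; this branch)]
17. s, w1   [or-rule on 15 (branches; this branch)]
Accessibility: w0Rw0, w0Rw1, w1Rw1
Branch closes: s and not s both at w1.
All branches of the negation close; one closing branch shown above.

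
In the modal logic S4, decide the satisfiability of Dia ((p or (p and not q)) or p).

1. Dia ((p or (p and not q)) or p), w0
2. (p or (p and not q)) or p, w1
3. p, w1
Accessibility: w0Rw0, w0Rw1, w1Rw1

Yes, satisfiable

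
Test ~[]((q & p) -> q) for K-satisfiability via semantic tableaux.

Unsatisfiable

1. ~[]((q & p) -> q), 0
2. ~((q & p) -> q), 1
3. q & p, 1
4. ~q, 1
5. q, 1
6. p, 1
Accessibility: 0R1
Branch closes: q and ~q both at 1.
Every branch closes; the branch above is one of them.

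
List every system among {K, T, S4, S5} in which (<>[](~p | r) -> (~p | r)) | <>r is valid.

S5

S5-tableau for the negation ~((<>[](~p | r) -> (~p | r)) | <>r):
1. ~((<>[](~p | r) -> (~p | r)) | <>r), 0
2. ~(<>[](~p | r) -> (~p | r)), 0
3. ~<>r, 0
4. <>[](~p | r), 0
5. ~(~p | r), 0
6. p, 0
7. ~r, 0
8. [](~p | r), 1
9. ~r, 1
10. ~p | r, 0
11. ~p | r, 1
12. r, 0
Accessibility: 0R0, 0R1, 1R0, 1R1
Branch closes: r and ~r both at 0.
Every branch closes (one shown): valid in S5.
S4-tableau for the negation ~((<>[](~p | r) -> (~p | r)) | <>r):
1. ~((<>[](~p | r) -> (~p | r)) | <>r), 0
2. ~(<>[](~p | r) -> (~p | r)), 0
3. ~<>r, 0
4. <>[](~p | r), 0
5. ~(~p | r), 0
6. p, 0
7. ~r, 0
8. [](~p | r), 1
9. ~r, 1
10. ~p | r, 1
11. ~p, 1
Accessibility: 0R0, 0R1, 1R1
Complete open branch: countermodel on an S4-frame, so not valid in S4, nor in K, T (the same frame is also a K-frame and a T-frame).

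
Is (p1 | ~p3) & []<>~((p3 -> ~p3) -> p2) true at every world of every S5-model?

Not valid

Tableau for the negation ~((p1 | ~p3) & []<>~((p3 -> ~p3) -> p2)):
1. ~((p1 | ~p3) & []<>~((p3 -> ~p3) -> p2)), w0
2. ~[]<>~((p3 -> ~p3) -> p2), w0   [~&-rule on 1 (branches; this branch)]
3. ~<>~((p3 -> ~p3) -> p2), w1   [~[]-rule on 2: fresh world w1, w0Rw1]
4. (p3 -> ~p3) -> p2, w0   [~<>-rule on 3 via w1Rw0]
5. (p3 -> ~p3) -> p2, w1   [~<>-rule on 3 via w1Rw1]
6. p2, w0   [->-rule on 4 (branches; this branch)]
7. p2, w1   [->-rule on 5 (branches; this branch)]
Accessibility: w0Rw0, w0Rw1, w1Rw0, w1Rw1
The negation has an open branch (countermodel exists).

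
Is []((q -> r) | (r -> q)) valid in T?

Tableau for the negation ~[]((q -> r) | (r -> q)):
1. ~[]((q -> r) | (r -> q)), w0
2. ~((q -> r) | (r -> q)), w1
3. ~(q -> r), w1
4. ~(r -> q), w1
5. q, w1
6. ~r, w1
7. r, w1
8. ~q, w1
Accessibility: w0Rw0, w0Rw1, w1Rw1
Branch closes: r and ~r both at w1.
Every branch of the negation's tableau closes; the branch above is one of them.

Valid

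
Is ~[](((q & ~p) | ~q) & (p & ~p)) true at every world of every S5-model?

Valid in S5

Tableau for the negation [](((q & ~p) | ~q) & (p & ~p)):
1. [](((q & ~p) | ~q) & (p & ~p)), u
2. ((q & ~p) | ~q) & (p & ~p), u
3. (q & ~p) | ~q, u
4. p & ~p, u
5. p, u
6. ~p, u
Accessibility: uRu
Branch closes: p and ~p both at u.
Every branch of the negation's tableau closes; the branch above is one of them.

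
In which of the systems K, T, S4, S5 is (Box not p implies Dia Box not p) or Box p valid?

T, S4, S5

T-tableau for the negation not ((Box not p implies Dia Box not p) or Box p):
1. not ((Box not p implies Dia Box not p) or Box p), u
2. not (Box not p implies Dia Box not p), u
3. not Box p, u
4. Box not p, u
5. not Dia Box not p, u
6. not p, u
7. not Box not p, u
8. not p, v
9. not Box not p, v
10. p, w
11. not p, w
Accessibility: uRu, uRv, uRw, vRv, wRw
Branch closes: p and not p both at w.
Every branch closes (one shown): valid in T, hence also in S4, S5 (every theorem of T is a theorem of S4 and S5).
K-tableau for the negation not ((Box not p implies Dia Box not p) or Box p):
1. not ((Box not p implies Dia Box not p) or Box p), u
2. not (Box not p implies Dia Box not p), u
3. not Box p, u
4. Box not p, u
5. not Dia Box not p, u
6. not p, v
7. not Box not p, v
8. p, w
Accessibility: uRv, vRw
Complete open branch: countermodel on a K-frame, so not valid in K.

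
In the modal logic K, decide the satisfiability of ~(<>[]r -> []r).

1. ~(<>[]r -> []r), u
2. <>[]r, u   [~->-rule on 1]
3. ~[]r, u   [~->-rule on 1]
4. []r, v   [<>-rule on 2: fresh world v, uRv]
5. ~r, w   [~[]-rule on 3: fresh world w, uRw]
Accessibility: uRv, uRw

Satisfiable (open branch found)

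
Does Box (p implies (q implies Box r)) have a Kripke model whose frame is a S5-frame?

Yes, satisfiable

1. Box (p implies (q implies Box r)), u
2. p implies (q implies Box r), u
3. q implies Box r, u
4. Box r, u
5. r, u
Accessibility: uRu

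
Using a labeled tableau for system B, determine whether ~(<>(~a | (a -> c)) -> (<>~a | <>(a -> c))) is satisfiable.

No, unsatisfiable

1. ~(<>(~a | (a -> c)) -> (<>~a | <>(a -> c))), u
2. <>(~a | (a -> c)), u
3. ~(<>~a | <>(a -> c)), u
4. ~<>~a, u
5. ~<>(a -> c), u
6. a, u
7. ~(a -> c), u
8. ~c, u
9. ~a | (a -> c), v
10. a, v
11. ~(a -> c), v
12. ~c, v
13. a -> c, v
14. c, v
Accessibility: uRu, uRv, vRu, vRv
Branch closes: c and ~c both at v.
All branches of the tableau close; one closing branch shown above.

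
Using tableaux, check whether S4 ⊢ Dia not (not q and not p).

Not valid

Tableau for the negation not Dia not (not q and not p):
1. not Dia not (not q and not p), 0
2. not q and not p, 0   [neg-Dia-rule on 1 via 0R0]
3. not q, 0   [and-rule on 2]
4. not p, 0   [and-rule on 2]
Accessibility: 0R0
The negation has an open branch (countermodel exists).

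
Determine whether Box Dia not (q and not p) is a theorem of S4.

Tableau for the negation not Box Dia not (q and not p):
1. not Box Dia not (q and not p), u
2. not Dia not (q and not p), v
3. q and not p, v
4. q, v
5. not p, v
Accessibility: uRu, uRv, vRv
The negation has an open branch (countermodel exists).

No, not valid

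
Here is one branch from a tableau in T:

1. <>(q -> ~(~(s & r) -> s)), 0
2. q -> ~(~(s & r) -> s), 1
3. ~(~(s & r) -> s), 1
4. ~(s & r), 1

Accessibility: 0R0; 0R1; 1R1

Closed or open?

There is no literal clash: for every atom and world, at most one sign appears.

Open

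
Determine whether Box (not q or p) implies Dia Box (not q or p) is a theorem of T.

Tableau for the negation not (Box (not q or p) implies Dia Box (not q or p)):
1. not (Box (not q or p) implies Dia Box (not q or p)), u
2. Box (not q or p), u   [neg-implies-rule on 1]
3. not Dia Box (not q or p), u   [neg-implies-rule on 1]
4. not q or p, u   [Box-rule on 2 via uRu]
5. not Box (not q or p), u   [neg-Dia-rule on 3 via uRu]
6. p, u   [or-rule on 4 (branches; this branch)]
7. not (not q or p), v   [neg-Box-rule on 5: fresh world v, uRv]
8. q, v   [neg-or-rule on 7]
9. not p, v   [neg-or-rule on 7]
10. not q or p, v   [Box-rule on 2 via uRv]
11. not Box (not q or p), v   [neg-Dia-rule on 3 via uRv]
12. p, v   [or-rule on 10 (branches; this branch)]
Accessibility: uRu, uRv, vRv
Branch closes: p and not p both at v.
All branches of the negation close; one closing branch shown above.

Valid in T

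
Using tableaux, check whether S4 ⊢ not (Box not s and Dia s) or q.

Tableau for the negation not (not (Box not s and Dia s) or q):
1. not (not (Box not s and Dia s) or q), u
2. Box not s and Dia s, u
3. not q, u
4. Box not s, u
5. Dia s, u
6. not s, u
7. s, v
8. not s, v
Accessibility: uRu, uRv, vRv
Branch closes: s and not s both at v.
All branches of the negation close; one closing branch shown above.

Yes, valid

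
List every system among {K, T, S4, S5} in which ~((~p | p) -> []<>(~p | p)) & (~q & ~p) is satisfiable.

K

K-tableau for the formula:
1. ~((~p | p) -> []<>(~p | p)) & (~q & ~p), u
2. ~((~p | p) -> []<>(~p | p)), u
3. ~q & ~p, u
4. ~p | p, u
5. ~[]<>(~p | p), u
6. ~q, u
7. ~p, u
8. ~<>(~p | p), v
Accessibility: uRv
Complete open branch: satisfiable in K.
T-tableau for the formula:
1. ~((~p | p) -> []<>(~p | p)) & (~q & ~p), u
2. ~((~p | p) -> []<>(~p | p)), u
3. ~q & ~p, u
4. ~p | p, u
5. ~[]<>(~p | p), u
6. ~q, u
7. ~p, u
8. ~<>(~p | p), v
9. ~(~p | p), v
10. p, v
11. ~p, v
Accessibility: uRu, uRv, vRv
Branch closes: p and ~p both at v.
Every branch closes (one shown): unsatisfiable in T, hence also in S4, S5 (every S4/S5-frame is a T-frame).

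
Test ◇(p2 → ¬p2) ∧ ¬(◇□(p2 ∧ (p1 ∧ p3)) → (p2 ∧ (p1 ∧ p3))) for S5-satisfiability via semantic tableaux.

Unsatisfiable (every branch closes)

1. ◇(p2 → ¬p2) ∧ ¬(◇□(p2 ∧ (p1 ∧ p3)) → (p2 ∧ (p1 ∧ p3))), 0
2. ◇(p2 → ¬p2), 0
3. ¬(◇□(p2 ∧ (p1 ∧ p3)) → (p2 ∧ (p1 ∧ p3))), 0
4. ◇□(p2 ∧ (p1 ∧ p3)), 0
5. ¬(p2 ∧ (p1 ∧ p3)), 0
6. ¬(p1 ∧ p3), 0
7. ¬p3, 0
8. p2 → ¬p2, 1
9. ¬p2, 1
10. □(p2 ∧ (p1 ∧ p3)), 2
11. p2 ∧ (p1 ∧ p3), 0
12. p2, 0
13. p1 ∧ p3, 0
14. p1, 0
15. p3, 0
Accessibility: 0R0, 0R1, 0R2, 1R0, 1R1, 1R2, 2R0, 2R1, 2R2
Branch closes: p3 and ¬p3 both at 0.
Every branch closes; the branch above is one of them.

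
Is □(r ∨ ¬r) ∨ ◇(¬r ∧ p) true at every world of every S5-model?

Tableau for the negation ¬(□(r ∨ ¬r) ∨ ◇(¬r ∧ p)):
1. ¬(□(r ∨ ¬r) ∨ ◇(¬r ∧ p)), 0
2. ¬□(r ∨ ¬r), 0
3. ¬◇(¬r ∧ p), 0
4. ¬(¬r ∧ p), 0
5. ¬p, 0
6. ¬(r ∨ ¬r), 1
7. ¬r, 1
8. r, 1
Accessibility: 0R0, 0R1, 1R0, 1R1
Branch closes: r and ¬r both at 1.
Every branch of the negation's tableau closes; the branch above is one of them.

Valid in S5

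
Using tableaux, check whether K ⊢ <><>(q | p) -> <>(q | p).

Tableau for the negation ~(<><>(q | p) -> <>(q | p)):
1. ~(<><>(q | p) -> <>(q | p)), u
2. <><>(q | p), u
3. ~<>(q | p), u
4. <>(q | p), v
5. ~(q | p), v
6. ~q, v
7. ~p, v
8. q | p, w
9. p, w
Accessibility: uRv, vRw
The negation has an open branch (countermodel exists).

Invalid (countermodel exists)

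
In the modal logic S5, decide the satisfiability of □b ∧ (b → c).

1. □b ∧ (b → c), w0
2. □b, w0   [∧-rule on 1]
3. b → c, w0   [∧-rule on 1]
4. b, w0   [□-rule on 2 via w0Rw0]
5. c, w0   [→-rule on 3 (branches; this branch)]
Accessibility: w0Rw0

Yes, satisfiable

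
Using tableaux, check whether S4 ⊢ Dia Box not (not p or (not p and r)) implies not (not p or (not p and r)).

Tableau for the negation not (Dia Box not (not p or (not p and r)) implies not (not p or (not p and r))):
1. not (Dia Box not (not p or (not p and r)) implies not (not p or (not p and r))), w0
2. Dia Box not (not p or (not p and r)), w0
3. not p or (not p and r), w0
4. not p and r, w0
5. not p, w0
6. r, w0
7. Box not (not p or (not p and r)), w1
8. not (not p or (not p and r)), w1
9. p, w1
10. not (not p and r), w1
11. not r, w1
Accessibility: w0Rw0, w0Rw1, w1Rw1
The negation has an open branch (countermodel exists).

No, not valid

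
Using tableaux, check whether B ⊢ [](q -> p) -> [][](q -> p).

Tableau for the negation ~([](q -> p) -> [][](q -> p)):
1. ~([](q -> p) -> [][](q -> p)), u
2. [](q -> p), u   [~->-rule on 1]
3. ~[][](q -> p), u   [~->-rule on 1]
4. q -> p, u   [[]-rule on 2 via uRu]
5. p, u   [->-rule on 4 (branches; this branch)]
6. ~[](q -> p), v   [~[]-rule on 3: fresh world v, uRv]
7. q -> p, v   [[]-rule on 2 via uRv]
8. p, v   [->-rule on 7 (branches; this branch)]
9. ~(q -> p), w   [~[]-rule on 6: fresh world w, vRw]
10. q, w   [~->-rule on 9]
11. ~p, w   [~->-rule on 9]
Accessibility: uRu, uRv, vRu, vRv, vRw, wRv, wRw
The negation has an open branch (countermodel exists).

No, not valid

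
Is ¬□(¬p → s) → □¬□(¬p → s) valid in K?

Invalid (countermodel exists)

Tableau for the negation ¬(¬□(¬p → s) → □¬□(¬p → s)):
1. ¬(¬□(¬p → s) → □¬□(¬p → s)), 0
2. ¬□(¬p → s), 0
3. ¬□¬□(¬p → s), 0
4. ¬(¬p → s), 1
5. ¬p, 1
6. ¬s, 1
7. □(¬p → s), 2
Accessibility: 0R1, 0R2
The negation has an open branch (countermodel exists).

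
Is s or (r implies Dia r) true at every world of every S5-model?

Tableau for the negation not (s or (r implies Dia r)):
1. not (s or (r implies Dia r)), 0
2. not s, 0   [neg-or-rule on 1]
3. not (r implies Dia r), 0   [neg-or-rule on 1]
4. r, 0   [neg-implies-rule on 3]
5. not Dia r, 0   [neg-implies-rule on 3]
6. not r, 0   [neg-Dia-rule on 5 via 0R0]
Accessibility: 0R0
Branch closes: r and not r both at 0.
Every branch of the negation's tableau closes; the branch above is one of them.

Valid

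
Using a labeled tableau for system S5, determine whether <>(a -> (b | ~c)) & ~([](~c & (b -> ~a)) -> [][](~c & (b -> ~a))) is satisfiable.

1. <>(a -> (b | ~c)) & ~([](~c & (b -> ~a)) -> [][](~c & (b -> ~a))), 0
2. <>(a -> (b | ~c)), 0
3. ~([](~c & (b -> ~a)) -> [][](~c & (b -> ~a))), 0
4. [](~c & (b -> ~a)), 0
5. ~[][](~c & (b -> ~a)), 0
6. ~c & (b -> ~a), 0
7. ~c, 0
8. b -> ~a, 0
9. ~a, 0
10. a -> (b | ~c), 1
11. ~c & (b -> ~a), 1
12. ~c, 1
13. b -> ~a, 1
14. b | ~c, 1
15. ~a, 1
16. ~[](~c & (b -> ~a)), 2
17. ~c & (b -> ~a), 2
18. ~c, 2
19. b -> ~a, 2
20. ~a, 2
21. ~(~c & (b -> ~a)), 3
22. ~c & (b -> ~a), 3
23. ~c, 3
24. b -> ~a, 3
25. ~(b -> ~a), 3
26. b, 3
27. a, 3
28. ~a, 3
Accessibility: 0R0, 0R1, 0R2, 0R3, 1R0, 1R1, 1R2, 1R3, 2R0, 2R1, 2R2, 2R3, 3R0, 3R1, 3R2, 3R3
Branch closes: a and ~a both at 3.
All branches of the tableau close; one closing branch shown above.

No, unsatisfiable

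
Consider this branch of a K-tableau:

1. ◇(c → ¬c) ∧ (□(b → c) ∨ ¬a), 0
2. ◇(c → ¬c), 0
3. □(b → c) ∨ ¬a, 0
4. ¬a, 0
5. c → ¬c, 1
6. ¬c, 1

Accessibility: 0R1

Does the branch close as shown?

No, open

There is no literal clash: for every atom and world, at most one sign appears.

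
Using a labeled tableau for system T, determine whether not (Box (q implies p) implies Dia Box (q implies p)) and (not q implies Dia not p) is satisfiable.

1. not (Box (q implies p) implies Dia Box (q implies p)) and (not q implies Dia not p), u
2. not (Box (q implies p) implies Dia Box (q implies p)), u   [and-rule on 1]
3. not q implies Dia not p, u   [and-rule on 1]
4. Box (q implies p), u   [neg-implies-rule on 2]
5. not Dia Box (q implies p), u   [neg-implies-rule on 2]
6. q implies p, u   [Box-rule on 4 via uRu]
7. not Box (q implies p), u   [neg-Dia-rule on 5 via uRu]
8. Dia not p, u   [implies-rule on 3 (branches; this branch)]
9. p, u   [implies-rule on 6 (branches; this branch)]
10. not (q implies p), v   [neg-Box-rule on 7: fresh world v, uRv]
11. q, v   [neg-implies-rule on 10]
12. not p, v   [neg-implies-rule on 10]
13. q implies p, v   [Box-rule on 4 via uRv]
14. not Box (q implies p), v   [neg-Dia-rule on 5 via uRv]
15. p, v   [implies-rule on 13 (branches; this branch)]
Accessibility: uRu, uRv, vRv
Branch closes: p and not p both at v.
Every branch closes; the branch above is one of them.

Unsatisfiable (every branch closes)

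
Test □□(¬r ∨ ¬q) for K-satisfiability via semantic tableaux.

1. □□(¬r ∨ ¬q), 0

Yes, satisfiable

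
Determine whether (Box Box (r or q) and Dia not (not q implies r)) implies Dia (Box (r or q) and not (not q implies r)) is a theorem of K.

Tableau for the negation not ((Box Box (r or q) and Dia not (not q implies r)) implies Dia (Box (r or q) and not (not q implies r))):
1. not ((Box Box (r or q) and Dia not (not q implies r)) implies Dia (Box (r or q) and not (not q implies r))), u
2. Box Box (r or q) and Dia not (not q implies r), u
3. not Dia (Box (r or q) and not (not q implies r)), u
4. Box Box (r or q), u
5. Dia not (not q implies r), u
6. not (not q implies r), v
7. not q, v
8. not r, v
9. not (Box (r or q) and not (not q implies r)), v
10. Box (r or q), v
11. not Box (r or q), v
12. not (r or q), w
13. not r, w
14. not q, w
15. r or q, w
16. q, w
Accessibility: uRv, vRw
Branch closes: q and not q both at w.
Every branch of the negation's tableau closes; the branch above is one of them.

Yes, valid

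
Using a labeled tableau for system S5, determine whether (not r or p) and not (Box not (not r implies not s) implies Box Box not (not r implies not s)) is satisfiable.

1. (not r or p) and not (Box not (not r implies not s) implies Box Box not (not r implies not s)), u
2. not r or p, u
3. not (Box not (not r implies not s) implies Box Box not (not r implies not s)), u
4. Box not (not r implies not s), u
5. not Box Box not (not r implies not s), u
6. not (not r implies not s), u
7. not r, u
8. s, u
9. p, u
10. not Box not (not r implies not s), v
11. not (not r implies not s), v
12. not r, v
13. s, v
14. not r implies not s, w
15. not (not r implies not s), w
16. not r, w
17. s, w
18. not s, w
Accessibility: uRu, uRv, uRw, vRu, vRv, vRw, wRu, wRv, wRw
Branch closes: s and not s both at w.
Every branch closes; the branch above is one of them.

Unsatisfiable (every branch closes)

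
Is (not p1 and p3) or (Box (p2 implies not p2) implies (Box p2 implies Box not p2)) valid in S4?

Valid in S4

Tableau for the negation not ((not p1 and p3) or (Box (p2 implies not p2) implies (Box p2 implies Box not p2))):
1. not ((not p1 and p3) or (Box (p2 implies not p2) implies (Box p2 implies Box not p2))), u
2. not (not p1 and p3), u
3. not (Box (p2 implies not p2) implies (Box p2 implies Box not p2)), u
4. Box (p2 implies not p2), u
5. not (Box p2 implies Box not p2), u
6. Box p2, u
7. not Box not p2, u
8. p2 implies not p2, u
9. p2, u
10. not p3, u
11. not p2, u
Accessibility: uRu
Branch closes: p2 and not p2 both at u.
Every branch of the negation's tableau closes; the branch above is one of them.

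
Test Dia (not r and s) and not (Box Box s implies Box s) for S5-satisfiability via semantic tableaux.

No, unsatisfiable

1. Dia (not r and s) and not (Box Box s implies Box s), 0
2. Dia (not r and s), 0
3. not (Box Box s implies Box s), 0
4. Box Box s, 0
5. not Box s, 0
6. Box s, 0
7. s, 0
8. not r and s, 1
9. not r, 1
10. s, 1
11. Box s, 1
12. not s, 2
13. Box s, 2
14. s, 2
Accessibility: 0R0, 0R1, 0R2, 1R0, 1R1, 1R2, 2R0, 2R1, 2R2
Branch closes: s and not s both at 2.
(One branch shown.) All branches close.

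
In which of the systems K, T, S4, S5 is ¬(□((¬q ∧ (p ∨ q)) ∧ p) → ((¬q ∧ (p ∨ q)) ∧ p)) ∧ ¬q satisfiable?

K-tableau for the formula:
1. ¬(□((¬q ∧ (p ∨ q)) ∧ p) → ((¬q ∧ (p ∨ q)) ∧ p)) ∧ ¬q, u
2. ¬(□((¬q ∧ (p ∨ q)) ∧ p) → ((¬q ∧ (p ∨ q)) ∧ p)), u
3. ¬q, u
4. □((¬q ∧ (p ∨ q)) ∧ p), u
5. ¬((¬q ∧ (p ∨ q)) ∧ p), u
6. ¬p, u
Complete open branch: satisfiable in K.
T-tableau for the formula:
1. ¬(□((¬q ∧ (p ∨ q)) ∧ p) → ((¬q ∧ (p ∨ q)) ∧ p)) ∧ ¬q, u
2. ¬(□((¬q ∧ (p ∨ q)) ∧ p) → ((¬q ∧ (p ∨ q)) ∧ p)), u
3. ¬q, u
4. □((¬q ∧ (p ∨ q)) ∧ p), u
5. ¬((¬q ∧ (p ∨ q)) ∧ p), u
6. (¬q ∧ (p ∨ q)) ∧ p, u
7. ¬q ∧ (p ∨ q), u
8. p, u
9. p ∨ q, u
10. ¬(¬q ∧ (p ∨ q)), u
11. ¬(p ∨ q), u
12. ¬p, u
Accessibility: uRu
Branch closes: p and ¬p both at u.
Every branch closes (one shown): unsatisfiable in T, hence also in S4, S5 (every S4/S5-frame is a T-frame).

K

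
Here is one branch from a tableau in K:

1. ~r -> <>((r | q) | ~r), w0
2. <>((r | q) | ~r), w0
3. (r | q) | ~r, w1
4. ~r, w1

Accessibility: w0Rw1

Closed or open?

Not closed

No world carries both an atom and its negation.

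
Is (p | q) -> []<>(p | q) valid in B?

Valid

Tableau for the negation ~((p | q) -> []<>(p | q)):
1. ~((p | q) -> []<>(p | q)), 0
2. p | q, 0
3. ~[]<>(p | q), 0
4. q, 0
5. ~<>(p | q), 1
6. ~(p | q), 0
7. ~p, 0
8. ~q, 0
Accessibility: 0R0, 0R1, 1R0, 1R1
Branch closes: q and ~q both at 0.
All branches of the negation close; one closing branch shown above.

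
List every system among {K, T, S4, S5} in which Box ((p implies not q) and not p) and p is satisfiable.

K

K-tableau for the formula:
1. Box ((p implies not q) and not p) and p, 0
2. Box ((p implies not q) and not p), 0
3. p, 0
Complete open branch: satisfiable in K.
T-tableau for the formula:
1. Box ((p implies not q) and not p) and p, 0
2. Box ((p implies not q) and not p), 0
3. p, 0
4. (p implies not q) and not p, 0
5. p implies not q, 0
6. not p, 0
Accessibility: 0R0
Branch closes: p and not p both at 0.
Every branch closes (one shown): unsatisfiable in T, hence also in S4, S5 (every S4/S5-frame is a T-frame).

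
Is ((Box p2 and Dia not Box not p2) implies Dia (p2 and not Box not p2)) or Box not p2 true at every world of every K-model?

Tableau for the negation not (((Box p2 and Dia not Box not p2) implies Dia (p2 and not Box not p2)) or Box not p2):
1. not (((Box p2 and Dia not Box not p2) implies Dia (p2 and not Box not p2)) or Box not p2), 0
2. not ((Box p2 and Dia not Box not p2) implies Dia (p2 and not Box not p2)), 0   [neg-or-rule on 1]
3. not Box not p2, 0   [neg-or-rule on 1]
4. Box p2 and Dia not Box not p2, 0   [neg-implies-rule on 2]
5. not Dia (p2 and not Box not p2), 0   [neg-implies-rule on 2]
6. Box p2, 0   [and-rule on 4]
7. Dia not Box not p2, 0   [and-rule on 4]
8. p2, 1   [neg-Box-rule on 3: fresh world 1, 0R1]
9. not (p2 and not Box not p2), 1   [neg-Dia-rule on 5 via 0R1]
10. Box not p2, 1   [neg-and-rule on 9 (branches; this branch)]
11. not Box not p2, 2   [Dia-rule on 7: fresh world 2, 0R2]
12. not (p2 and not Box not p2), 2   [neg-Dia-rule on 5 via 0R2]
13. p2, 2   [Box-rule on 6 via 0R2]
14. Box not p2, 2   [neg-and-rule on 12 (branches; this branch)]
15. p2, 3   [neg-Box-rule on 11: fresh world 3, 2R3]
16. not p2, 3   [Box-rule on 14 via 2R3]
Accessibility: 0R1, 0R2, 2R3
Branch closes: p2 and not p2 both at 3.
All branches of the negation close; one closing branch shown above.

Valid in K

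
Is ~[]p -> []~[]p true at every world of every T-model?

Tableau for the negation ~(~[]p -> []~[]p):
1. ~(~[]p -> []~[]p), w0
2. ~[]p, w0   [~->-rule on 1]
3. ~[]~[]p, w0   [~->-rule on 1]
4. ~p, w1   [~[]-rule on 2: fresh world w1, w0Rw1]
5. []p, w2   [~[]-rule on 3: fresh world w2, w0Rw2]
6. p, w2   [[]-rule on 5 via w2Rw2]
Accessibility: w0Rw0, w0Rw1, w0Rw2, w1Rw1, w2Rw2
The negation has an open branch (countermodel exists).

No, not valid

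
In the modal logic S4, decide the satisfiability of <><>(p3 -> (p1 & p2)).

Satisfiable

1. <><>(p3 -> (p1 & p2)), 0
2. <>(p3 -> (p1 & p2)), 1
3. p3 -> (p1 & p2), 2
4. p1 & p2, 2
5. p1, 2
6. p2, 2
Accessibility: 0R0, 0R1, 0R2, 1R1, 1R2, 2R2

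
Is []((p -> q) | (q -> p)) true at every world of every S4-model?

Valid

Tableau for the negation ~[]((p -> q) | (q -> p)):
1. ~[]((p -> q) | (q -> p)), w0
2. ~((p -> q) | (q -> p)), w1
3. ~(p -> q), w1
4. ~(q -> p), w1
5. p, w1
6. ~q, w1
7. q, w1
8. ~p, w1
Accessibility: w0Rw0, w0Rw1, w1Rw1
Branch closes: q and ~q both at w1.
All branches of the negation close; one closing branch shown above.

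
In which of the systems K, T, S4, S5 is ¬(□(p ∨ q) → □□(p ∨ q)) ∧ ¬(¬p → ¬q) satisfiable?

S4-tableau for the formula:
1. ¬(□(p ∨ q) → □□(p ∨ q)) ∧ ¬(¬p → ¬q), u
2. ¬(□(p ∨ q) → □□(p ∨ q)), u
3. ¬(¬p → ¬q), u
4. □(p ∨ q), u
5. ¬□□(p ∨ q), u
6. ¬p, u
7. q, u
8. p ∨ q, u
9. ¬□(p ∨ q), v
10. p ∨ q, v
11. q, v
12. ¬(p ∨ q), w
13. ¬p, w
14. ¬q, w
15. p ∨ q, w
16. q, w
Accessibility: uRu, uRv, uRw, vRv, vRw, wRw
Branch closes: q and ¬q both at w.
Every branch closes (one shown): unsatisfiable in S4, hence also in S5 (every S5-frame is an S4-frame).
T-tableau for the formula:
1. ¬(□(p ∨ q) → □□(p ∨ q)) ∧ ¬(¬p → ¬q), u
2. ¬(□(p ∨ q) → □□(p ∨ q)), u
3. ¬(¬p → ¬q), u
4. □(p ∨ q), u
5. ¬□□(p ∨ q), u
6. ¬p, u
7. q, u
8. p ∨ q, u
9. ¬□(p ∨ q), v
10. p ∨ q, v
11. q, v
12. ¬(p ∨ q), w
13. ¬p, w
14. ¬q, w
Accessibility: uRu, uRv, vRv, vRw, wRw
Complete open branch: satisfiable in T, hence also in K (this T-model is also a K-model).

K, T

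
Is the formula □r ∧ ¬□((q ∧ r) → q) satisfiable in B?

Unsatisfiable (every branch closes)

1. □r ∧ ¬□((q ∧ r) → q), w0
2. □r, w0
3. ¬□((q ∧ r) → q), w0
4. r, w0
5. ¬((q ∧ r) → q), w1
6. q ∧ r, w1
7. ¬q, w1
8. q, w1
9. r, w1
Accessibility: w0Rw0, w0Rw1, w1Rw0, w1Rw1
Branch closes: q and ¬q both at w1.
(One branch shown.) All branches close.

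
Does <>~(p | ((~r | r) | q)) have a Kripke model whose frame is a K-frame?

1. <>~(p | ((~r | r) | q)), 0
2. ~(p | ((~r | r) | q)), 1   [<>-rule on 1: fresh world 1, 0R1]
3. ~p, 1   [~|-rule on 2]
4. ~((~r | r) | q), 1   [~|-rule on 2]
5. ~(~r | r), 1   [~|-rule on 4]
6. ~q, 1   [~|-rule on 4]
7. r, 1   [~|-rule on 5]
8. ~r, 1   [~|-rule on 5]
Accessibility: 0R1
Branch closes: r and ~r both at 1.
(One branch shown.) All branches close.

Unsatisfiable (every branch closes)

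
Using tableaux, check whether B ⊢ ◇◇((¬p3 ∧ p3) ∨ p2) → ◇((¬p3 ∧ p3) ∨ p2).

No, not valid

Tableau for the negation ¬(◇◇((¬p3 ∧ p3) ∨ p2) → ◇((¬p3 ∧ p3) ∨ p2)):
1. ¬(◇◇((¬p3 ∧ p3) ∨ p2) → ◇((¬p3 ∧ p3) ∨ p2)), 0
2. ◇◇((¬p3 ∧ p3) ∨ p2), 0
3. ¬◇((¬p3 ∧ p3) ∨ p2), 0
4. ¬((¬p3 ∧ p3) ∨ p2), 0
5. ¬(¬p3 ∧ p3), 0
6. ¬p2, 0
7. ¬p3, 0
8. ◇((¬p3 ∧ p3) ∨ p2), 1
9. ¬((¬p3 ∧ p3) ∨ p2), 1
10. ¬(¬p3 ∧ p3), 1
11. ¬p2, 1
12. ¬p3, 1
13. (¬p3 ∧ p3) ∨ p2, 2
14. p2, 2
Accessibility: 0R0, 0R1, 1R0, 1R1, 1R2, 2R1, 2R2
The negation has an open branch (countermodel exists).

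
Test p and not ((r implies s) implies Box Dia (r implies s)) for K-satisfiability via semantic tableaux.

Satisfiable (open branch found)

1. p and not ((r implies s) implies Box Dia (r implies s)), u
2. p, u   [and-rule on 1]
3. not ((r implies s) implies Box Dia (r implies s)), u   [and-rule on 1]
4. r implies s, u   [neg-implies-rule on 3]
5. not Box Dia (r implies s), u   [neg-implies-rule on 3]
6. s, u   [implies-rule on 4 (branches; this branch)]
7. not Dia (r implies s), v   [neg-Box-rule on 5: fresh world v, uRv]
Accessibility: uRv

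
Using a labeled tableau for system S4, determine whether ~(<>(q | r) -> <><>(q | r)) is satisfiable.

1. ~(<>(q | r) -> <><>(q | r)), u
2. <>(q | r), u
3. ~<><>(q | r), u
4. ~<>(q | r), u
5. ~(q | r), u
6. ~q, u
7. ~r, u
8. q | r, v
9. ~<>(q | r), v
10. ~(q | r), v
11. ~q, v
12. ~r, v
13. r, v
Accessibility: uRu, uRv, vRv
Branch closes: r and ~r both at v.
All branches of the tableau close; one closing branch shown above.

Unsatisfiable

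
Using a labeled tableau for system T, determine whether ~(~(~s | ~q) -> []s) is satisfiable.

1. ~(~(~s | ~q) -> []s), 0
2. ~(~s | ~q), 0
3. ~[]s, 0
4. s, 0
5. q, 0
6. ~s, 1
Accessibility: 0R0, 0R1, 1R1

Satisfiable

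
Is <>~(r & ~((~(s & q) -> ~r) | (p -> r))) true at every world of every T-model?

Tableau for the negation ~<>~(r & ~((~(s & q) -> ~r) | (p -> r))):
1. ~<>~(r & ~((~(s & q) -> ~r) | (p -> r))), 0
2. r & ~((~(s & q) -> ~r) | (p -> r)), 0
3. r, 0
4. ~((~(s & q) -> ~r) | (p -> r)), 0
5. ~(~(s & q) -> ~r), 0
6. ~(p -> r), 0
7. ~(s & q), 0
8. p, 0
9. ~r, 0
Accessibility: 0R0
Branch closes: r and ~r both at 0.
Every branch of the negation's tableau closes; the branch above is one of them.

Valid in T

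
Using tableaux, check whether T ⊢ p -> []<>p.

Tableau for the negation ~(p -> []<>p):
1. ~(p -> []<>p), w0
2. p, w0
3. ~[]<>p, w0
4. ~<>p, w1
5. ~p, w1
Accessibility: w0Rw0, w0Rw1, w1Rw1
The negation has an open branch (countermodel exists).

Not valid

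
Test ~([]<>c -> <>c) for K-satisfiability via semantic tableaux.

Satisfiable

1. ~([]<>c -> <>c), 0
2. []<>c, 0   [~->-rule on 1]
3. ~<>c, 0   [~->-rule on 1]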